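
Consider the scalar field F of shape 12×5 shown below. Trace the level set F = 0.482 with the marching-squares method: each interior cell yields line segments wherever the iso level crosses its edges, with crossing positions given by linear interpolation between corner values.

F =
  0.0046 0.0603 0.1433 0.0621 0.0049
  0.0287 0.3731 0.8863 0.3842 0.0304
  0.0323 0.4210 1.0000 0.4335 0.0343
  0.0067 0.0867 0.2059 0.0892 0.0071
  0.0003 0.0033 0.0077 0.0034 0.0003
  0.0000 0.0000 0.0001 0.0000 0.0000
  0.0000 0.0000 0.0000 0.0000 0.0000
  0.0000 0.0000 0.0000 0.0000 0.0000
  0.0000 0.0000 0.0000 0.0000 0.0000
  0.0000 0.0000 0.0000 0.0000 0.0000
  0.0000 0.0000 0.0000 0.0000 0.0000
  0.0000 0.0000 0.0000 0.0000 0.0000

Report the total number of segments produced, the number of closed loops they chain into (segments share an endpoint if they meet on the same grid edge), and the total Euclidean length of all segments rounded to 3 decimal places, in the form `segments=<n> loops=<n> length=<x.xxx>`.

cell (0,1): code 0100 → (0.456,2.000)–(1.000,1.212)
cell (0,2): code 1000 → (1.000,2.805)–(0.456,2.000)
cell (1,1): code 0110 → (1.000,1.212)–(2.000,1.105)
cell (1,2): code 1001 → (2.000,2.914)–(1.000,2.805)
cell (2,1): code 0010 → (2.000,1.105)–(2.652,2.000)
cell (2,2): code 0001 → (2.652,2.000)–(2.000,2.914)
total: 6 segments, chained into 1 closed loop(s), length Σ = 6.171349

segments=6 loops=1 length=6.171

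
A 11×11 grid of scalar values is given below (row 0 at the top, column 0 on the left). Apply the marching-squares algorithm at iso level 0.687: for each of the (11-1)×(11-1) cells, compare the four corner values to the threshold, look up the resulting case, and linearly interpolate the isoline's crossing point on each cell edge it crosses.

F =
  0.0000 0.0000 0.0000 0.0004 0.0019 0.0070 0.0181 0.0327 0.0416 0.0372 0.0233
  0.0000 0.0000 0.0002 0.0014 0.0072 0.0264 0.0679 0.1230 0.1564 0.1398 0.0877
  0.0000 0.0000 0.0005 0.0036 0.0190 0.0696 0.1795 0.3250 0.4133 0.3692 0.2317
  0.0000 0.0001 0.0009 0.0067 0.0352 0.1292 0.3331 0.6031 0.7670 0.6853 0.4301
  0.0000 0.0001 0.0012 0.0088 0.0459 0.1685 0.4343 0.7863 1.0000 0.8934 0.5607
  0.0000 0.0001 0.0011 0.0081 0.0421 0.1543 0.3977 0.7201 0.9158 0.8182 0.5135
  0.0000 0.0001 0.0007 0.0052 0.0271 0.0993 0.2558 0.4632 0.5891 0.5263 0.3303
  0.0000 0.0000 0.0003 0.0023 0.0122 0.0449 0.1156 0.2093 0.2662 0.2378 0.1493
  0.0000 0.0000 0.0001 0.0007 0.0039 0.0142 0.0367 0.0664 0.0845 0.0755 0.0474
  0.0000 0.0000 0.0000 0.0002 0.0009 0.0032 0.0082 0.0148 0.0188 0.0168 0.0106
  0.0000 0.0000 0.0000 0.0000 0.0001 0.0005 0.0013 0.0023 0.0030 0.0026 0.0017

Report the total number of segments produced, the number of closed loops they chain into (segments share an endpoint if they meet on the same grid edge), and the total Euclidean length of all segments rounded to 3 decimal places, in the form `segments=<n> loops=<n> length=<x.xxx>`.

cell (2,7): code 0100 → (2.774,8.000)–(3.000,7.512)
cell (2,8): code 1000 → (3.000,8.979)–(2.774,8.000)
cell (3,6): code 0100 → (3.458,7.000)–(4.000,6.718)
cell (3,7): code 1110 → (3.000,7.512)–(3.458,7.000)
cell (3,8): code 1101 → (3.008,9.000)–(3.000,8.979)
cell (3,9): code 1000 → (4.000,9.620)–(3.008,9.000)
cell (4,6): code 0110 → (4.000,6.718)–(5.000,6.897)
cell (4,9): code 1001 → (5.000,9.431)–(4.000,9.620)
cell (5,6): code 0010 → (5.000,6.897)–(5.129,7.000)
cell (5,7): code 0011 → (5.129,7.000)–(5.700,8.000)
cell (5,8): code 0011 → (5.700,8.000)–(5.449,9.000)
cell (5,9): code 0001 → (5.449,9.000)–(5.000,9.431)
total: 12 segments, chained into 1 closed loop(s), length Σ = 9.036842

segments=12 loops=1 length=9.037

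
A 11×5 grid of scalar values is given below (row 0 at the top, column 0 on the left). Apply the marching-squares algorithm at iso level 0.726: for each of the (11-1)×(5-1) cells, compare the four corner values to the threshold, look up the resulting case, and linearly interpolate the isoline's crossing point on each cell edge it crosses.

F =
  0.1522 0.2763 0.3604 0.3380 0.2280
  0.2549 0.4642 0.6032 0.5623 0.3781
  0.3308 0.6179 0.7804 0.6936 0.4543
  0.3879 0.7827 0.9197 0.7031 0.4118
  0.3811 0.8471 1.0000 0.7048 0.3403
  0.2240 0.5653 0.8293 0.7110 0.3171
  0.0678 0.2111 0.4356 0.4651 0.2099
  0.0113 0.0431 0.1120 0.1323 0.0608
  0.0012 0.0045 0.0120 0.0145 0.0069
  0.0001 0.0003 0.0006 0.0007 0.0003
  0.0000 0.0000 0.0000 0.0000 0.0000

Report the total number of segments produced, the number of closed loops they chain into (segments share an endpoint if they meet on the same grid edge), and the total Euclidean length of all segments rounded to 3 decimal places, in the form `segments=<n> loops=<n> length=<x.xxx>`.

segments=12 loops=1 length=9.222

cell (1,1): code 0100 → (1.693,2.000)–(2.000,1.665)
cell (1,2): code 1000 → (2.000,2.627)–(1.693,2.000)
cell (2,0): code 0100 → (2.656,1.000)–(3.000,0.856)
cell (2,1): code 1110 → (2.000,1.665)–(2.656,1.000)
cell (2,2): code 1001 → (3.000,2.894)–(2.000,2.627)
cell (3,0): code 0110 → (3.000,0.856)–(4.000,0.740)
cell (3,2): code 1001 → (4.000,2.928)–(3.000,2.894)
cell (4,0): code 0010 → (4.000,0.740)–(4.430,1.000)
cell (4,1): code 0111 → (4.430,1.000)–(5.000,1.609)
cell (4,2): code 1001 → (5.000,2.873)–(4.000,2.928)
cell (5,1): code 0010 → (5.000,1.609)–(5.262,2.000)
cell (5,2): code 0001 → (5.262,2.000)–(5.000,2.873)
total: 12 segments, chained into 1 closed loop(s), length Σ = 9.222352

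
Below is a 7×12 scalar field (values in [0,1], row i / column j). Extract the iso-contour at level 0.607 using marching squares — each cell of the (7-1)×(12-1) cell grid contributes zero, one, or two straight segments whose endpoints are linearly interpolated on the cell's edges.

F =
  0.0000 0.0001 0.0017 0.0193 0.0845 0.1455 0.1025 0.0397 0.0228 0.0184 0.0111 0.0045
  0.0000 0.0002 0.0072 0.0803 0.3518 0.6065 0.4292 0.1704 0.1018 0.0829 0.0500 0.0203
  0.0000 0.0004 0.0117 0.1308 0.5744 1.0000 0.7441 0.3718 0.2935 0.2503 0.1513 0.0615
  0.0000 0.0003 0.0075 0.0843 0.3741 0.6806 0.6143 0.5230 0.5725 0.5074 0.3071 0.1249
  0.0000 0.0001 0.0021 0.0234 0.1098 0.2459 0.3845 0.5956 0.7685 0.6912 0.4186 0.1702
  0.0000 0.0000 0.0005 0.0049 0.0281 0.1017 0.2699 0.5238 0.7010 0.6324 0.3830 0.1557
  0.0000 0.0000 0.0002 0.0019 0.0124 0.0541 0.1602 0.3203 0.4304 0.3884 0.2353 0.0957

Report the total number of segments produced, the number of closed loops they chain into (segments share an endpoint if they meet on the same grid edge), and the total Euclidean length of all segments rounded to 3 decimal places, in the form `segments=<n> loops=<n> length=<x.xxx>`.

cell (1,4): code 0100 → (1.001,5.000)–(2.000,4.077)
cell (1,5): code 1100 → (1.565,6.000)–(1.001,5.000)
cell (1,6): code 1000 → (2.000,6.368)–(1.565,6.000)
cell (2,4): code 0110 → (2.000,4.077)–(3.000,4.760)
cell (2,6): code 1001 → (3.000,6.080)–(2.000,6.368)
cell (3,4): code 0010 → (3.000,4.760)–(3.169,5.000)
cell (3,5): code 0011 → (3.169,5.000)–(3.032,6.000)
cell (3,6): code 0001 → (3.032,6.000)–(3.000,6.080)
cell (3,7): code 0100 → (3.176,8.000)–(4.000,7.066)
cell (3,8): code 1100 → (3.542,9.000)–(3.176,8.000)
cell (3,9): code 1000 → (4.000,9.309)–(3.542,9.000)
cell (4,7): code 0110 → (4.000,7.066)–(5.000,7.470)
cell (4,9): code 1001 → (5.000,9.102)–(4.000,9.309)
cell (5,7): code 0010 → (5.000,7.470)–(5.347,8.000)
cell (5,8): code 0011 → (5.347,8.000)–(5.104,9.000)
cell (5,9): code 0001 → (5.104,9.000)–(5.000,9.102)
total: 16 segments, chained into 2 closed loop(s), length Σ = 13.490698

segments=16 loops=2 length=13.491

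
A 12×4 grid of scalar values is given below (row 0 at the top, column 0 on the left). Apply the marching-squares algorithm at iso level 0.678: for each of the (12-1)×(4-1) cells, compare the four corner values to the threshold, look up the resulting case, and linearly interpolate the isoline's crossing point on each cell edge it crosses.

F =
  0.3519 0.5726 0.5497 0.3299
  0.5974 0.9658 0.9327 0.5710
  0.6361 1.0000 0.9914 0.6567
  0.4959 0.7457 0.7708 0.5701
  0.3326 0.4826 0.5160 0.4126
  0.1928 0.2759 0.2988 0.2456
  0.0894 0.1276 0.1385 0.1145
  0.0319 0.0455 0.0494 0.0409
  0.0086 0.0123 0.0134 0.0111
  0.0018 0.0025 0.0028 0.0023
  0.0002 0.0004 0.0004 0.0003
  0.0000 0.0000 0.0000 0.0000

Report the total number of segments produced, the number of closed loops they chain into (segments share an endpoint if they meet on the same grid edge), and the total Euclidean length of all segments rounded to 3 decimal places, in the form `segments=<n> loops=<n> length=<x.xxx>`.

cell (0,0): code 0100 → (0.268,1.000)–(1.000,0.219)
cell (0,1): code 1100 → (0.335,2.000)–(0.268,1.000)
cell (0,2): code 1000 → (1.000,2.704)–(0.335,2.000)
cell (1,0): code 0110 → (1.000,0.219)–(2.000,0.115)
cell (1,2): code 1001 → (2.000,2.936)–(1.000,2.704)
cell (2,0): code 0110 → (2.000,0.115)–(3.000,0.729)
cell (2,2): code 1001 → (3.000,2.462)–(2.000,2.936)
cell (3,0): code 0010 → (3.000,0.729)–(3.257,1.000)
cell (3,1): code 0011 → (3.257,1.000)–(3.364,2.000)
cell (3,2): code 0001 → (3.364,2.000)–(3.000,2.462)
total: 10 segments, chained into 1 closed loop(s), length Σ = 9.321304

segments=10 loops=1 length=9.321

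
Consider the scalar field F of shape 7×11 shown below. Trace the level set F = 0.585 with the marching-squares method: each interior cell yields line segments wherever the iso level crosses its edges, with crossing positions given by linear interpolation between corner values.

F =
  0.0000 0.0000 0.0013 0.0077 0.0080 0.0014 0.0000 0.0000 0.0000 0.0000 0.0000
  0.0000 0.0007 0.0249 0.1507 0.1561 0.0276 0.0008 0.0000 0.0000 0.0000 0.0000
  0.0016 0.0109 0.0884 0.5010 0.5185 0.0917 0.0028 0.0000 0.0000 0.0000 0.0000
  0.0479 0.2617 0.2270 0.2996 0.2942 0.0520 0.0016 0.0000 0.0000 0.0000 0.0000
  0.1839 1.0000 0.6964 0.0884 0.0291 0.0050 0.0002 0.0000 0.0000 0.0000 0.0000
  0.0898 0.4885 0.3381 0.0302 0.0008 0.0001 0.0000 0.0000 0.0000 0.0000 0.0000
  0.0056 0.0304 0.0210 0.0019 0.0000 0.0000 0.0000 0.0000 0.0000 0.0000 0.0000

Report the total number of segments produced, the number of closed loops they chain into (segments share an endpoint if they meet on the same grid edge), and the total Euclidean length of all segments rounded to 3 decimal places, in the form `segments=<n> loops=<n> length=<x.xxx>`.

cell (3,0): code 0100 → (3.438,1.000)–(4.000,0.491)
cell (3,1): code 1100 → (3.763,2.000)–(3.438,1.000)
cell (3,2): code 1000 → (4.000,2.183)–(3.763,2.000)
cell (4,0): code 0010 → (4.000,0.491)–(4.811,1.000)
cell (4,1): code 0011 → (4.811,1.000)–(4.311,2.000)
cell (4,2): code 0001 → (4.311,2.000)–(4.000,2.183)
total: 6 segments, chained into 1 closed loop(s), length Σ = 4.545868

segments=6 loops=1 length=4.546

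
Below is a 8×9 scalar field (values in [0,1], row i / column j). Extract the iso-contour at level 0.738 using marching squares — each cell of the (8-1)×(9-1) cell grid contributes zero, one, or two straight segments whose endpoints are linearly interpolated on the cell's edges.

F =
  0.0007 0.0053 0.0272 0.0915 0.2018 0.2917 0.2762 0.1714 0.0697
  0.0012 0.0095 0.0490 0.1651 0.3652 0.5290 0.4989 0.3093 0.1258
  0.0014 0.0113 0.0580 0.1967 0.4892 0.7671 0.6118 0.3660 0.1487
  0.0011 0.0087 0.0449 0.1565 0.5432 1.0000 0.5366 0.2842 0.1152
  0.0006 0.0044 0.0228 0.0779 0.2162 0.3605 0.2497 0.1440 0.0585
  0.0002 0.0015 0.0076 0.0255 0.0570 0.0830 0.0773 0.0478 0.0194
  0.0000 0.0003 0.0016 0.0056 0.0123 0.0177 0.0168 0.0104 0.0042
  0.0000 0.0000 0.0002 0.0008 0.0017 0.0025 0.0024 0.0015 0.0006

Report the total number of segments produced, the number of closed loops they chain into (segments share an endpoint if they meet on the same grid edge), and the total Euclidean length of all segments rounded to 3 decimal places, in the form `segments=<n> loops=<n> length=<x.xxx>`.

segments=6 loops=1 length=3.961

cell (1,4): code 0100 → (1.878,5.000)–(2.000,4.895)
cell (1,5): code 1000 → (2.000,5.187)–(1.878,5.000)
cell (2,4): code 0110 → (2.000,4.895)–(3.000,4.426)
cell (2,5): code 1001 → (3.000,5.565)–(2.000,5.187)
cell (3,4): code 0010 → (3.000,4.426)–(3.410,5.000)
cell (3,5): code 0001 → (3.410,5.000)–(3.000,5.565)
total: 6 segments, chained into 1 closed loop(s), length Σ = 3.961239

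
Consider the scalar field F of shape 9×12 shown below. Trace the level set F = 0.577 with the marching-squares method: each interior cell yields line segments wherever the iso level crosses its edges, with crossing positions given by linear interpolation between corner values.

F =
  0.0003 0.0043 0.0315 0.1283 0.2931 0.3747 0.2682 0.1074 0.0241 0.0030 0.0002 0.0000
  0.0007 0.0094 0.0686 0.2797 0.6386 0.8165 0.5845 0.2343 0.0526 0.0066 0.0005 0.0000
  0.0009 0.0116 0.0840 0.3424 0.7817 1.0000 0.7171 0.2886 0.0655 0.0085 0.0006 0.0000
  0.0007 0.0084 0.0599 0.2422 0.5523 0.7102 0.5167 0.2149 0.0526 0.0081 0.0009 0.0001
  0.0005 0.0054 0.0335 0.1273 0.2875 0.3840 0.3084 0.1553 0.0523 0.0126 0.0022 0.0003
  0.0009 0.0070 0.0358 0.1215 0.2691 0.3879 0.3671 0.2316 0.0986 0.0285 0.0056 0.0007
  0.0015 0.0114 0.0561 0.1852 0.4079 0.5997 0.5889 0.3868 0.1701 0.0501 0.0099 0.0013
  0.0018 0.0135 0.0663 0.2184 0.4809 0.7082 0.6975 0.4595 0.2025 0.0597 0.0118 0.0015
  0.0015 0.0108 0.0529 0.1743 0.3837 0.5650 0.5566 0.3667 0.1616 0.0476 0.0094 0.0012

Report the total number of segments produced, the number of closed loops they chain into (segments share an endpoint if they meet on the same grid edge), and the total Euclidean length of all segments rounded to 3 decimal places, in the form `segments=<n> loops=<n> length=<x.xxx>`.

cell (0,3): code 0100 → (0.822,4.000)–(1.000,3.828)
cell (0,4): code 1100 → (0.458,5.000)–(0.822,4.000)
cell (0,5): code 1100 → (0.976,6.000)–(0.458,5.000)
cell (0,6): code 1000 → (1.000,6.021)–(0.976,6.000)
cell (1,3): code 0110 → (1.000,3.828)–(2.000,3.534)
cell (1,6): code 1001 → (2.000,6.327)–(1.000,6.021)
cell (2,3): code 0010 → (2.000,3.534)–(2.892,4.000)
cell (2,4): code 0111 → (2.892,4.000)–(3.000,4.156)
cell (2,5): code 1011 → (3.000,5.688)–(2.699,6.000)
cell (2,6): code 0001 → (2.699,6.000)–(2.000,6.327)
cell (3,4): code 0010 → (3.000,4.156)–(3.408,5.000)
cell (3,5): code 0001 → (3.408,5.000)–(3.000,5.688)
cell (5,4): code 0100 → (5.893,5.000)–(6.000,4.882)
cell (5,5): code 1100 → (5.946,6.000)–(5.893,5.000)
cell (5,6): code 1000 → (6.000,6.059)–(5.946,6.000)
cell (6,4): code 0110 → (6.000,4.882)–(7.000,4.423)
cell (6,6): code 1001 → (7.000,6.506)–(6.000,6.059)
cell (7,4): code 0010 → (7.000,4.423)–(7.916,5.000)
cell (7,5): code 0011 → (7.916,5.000)–(7.855,6.000)
cell (7,6): code 0001 → (7.855,6.000)–(7.000,6.506)
total: 20 segments, chained into 2 closed loop(s), length Σ = 15.212210

segments=20 loops=2 length=15.212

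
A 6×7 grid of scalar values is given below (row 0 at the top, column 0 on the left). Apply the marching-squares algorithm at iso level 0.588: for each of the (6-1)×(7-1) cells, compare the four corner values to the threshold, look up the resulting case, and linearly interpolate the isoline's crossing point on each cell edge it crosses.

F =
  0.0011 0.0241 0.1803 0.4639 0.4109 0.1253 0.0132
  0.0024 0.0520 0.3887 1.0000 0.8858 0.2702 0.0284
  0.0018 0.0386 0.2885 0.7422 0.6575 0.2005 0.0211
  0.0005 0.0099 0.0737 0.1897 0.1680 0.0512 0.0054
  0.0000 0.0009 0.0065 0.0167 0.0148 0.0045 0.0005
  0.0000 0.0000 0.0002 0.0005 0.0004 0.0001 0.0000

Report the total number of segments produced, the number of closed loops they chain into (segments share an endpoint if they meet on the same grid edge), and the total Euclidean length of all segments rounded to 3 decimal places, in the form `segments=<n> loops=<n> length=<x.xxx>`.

cell (0,2): code 0100 → (0.231,3.000)–(1.000,2.326)
cell (0,3): code 1100 → (0.373,4.000)–(0.231,3.000)
cell (0,4): code 1000 → (1.000,4.484)–(0.373,4.000)
cell (1,2): code 0110 → (1.000,2.326)–(2.000,2.660)
cell (1,4): code 1001 → (2.000,4.152)–(1.000,4.484)
cell (2,2): code 0010 → (2.000,2.660)–(2.279,3.000)
cell (2,3): code 0011 → (2.279,3.000)–(2.142,4.000)
cell (2,4): code 0001 → (2.142,4.000)–(2.000,4.152)
total: 8 segments, chained into 1 closed loop(s), length Σ = 6.589220

segments=8 loops=1 length=6.589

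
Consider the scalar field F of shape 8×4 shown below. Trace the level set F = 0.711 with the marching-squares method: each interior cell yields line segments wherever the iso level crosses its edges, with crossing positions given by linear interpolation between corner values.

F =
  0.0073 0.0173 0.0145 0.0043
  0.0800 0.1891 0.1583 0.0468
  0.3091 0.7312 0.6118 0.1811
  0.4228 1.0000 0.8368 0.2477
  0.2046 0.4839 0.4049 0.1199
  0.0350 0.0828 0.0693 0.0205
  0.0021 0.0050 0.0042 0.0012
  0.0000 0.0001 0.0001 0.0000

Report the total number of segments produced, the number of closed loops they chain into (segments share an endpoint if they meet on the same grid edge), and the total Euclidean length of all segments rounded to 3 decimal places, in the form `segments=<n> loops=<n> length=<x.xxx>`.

cell (1,0): code 0100 → (1.963,1.000)–(2.000,0.952)
cell (1,1): code 1000 → (2.000,1.169)–(1.963,1.000)
cell (2,0): code 0110 → (2.000,0.952)–(3.000,0.499)
cell (2,1): code 1101 → (2.441,2.000)–(2.000,1.169)
cell (2,2): code 1000 → (3.000,2.214)–(2.441,2.000)
cell (3,0): code 0010 → (3.000,0.499)–(3.560,1.000)
cell (3,1): code 0011 → (3.560,1.000)–(3.291,2.000)
cell (3,2): code 0001 → (3.291,2.000)–(3.000,2.214)
total: 8 segments, chained into 1 closed loop(s), length Σ = 5.018507

segments=8 loops=1 length=5.019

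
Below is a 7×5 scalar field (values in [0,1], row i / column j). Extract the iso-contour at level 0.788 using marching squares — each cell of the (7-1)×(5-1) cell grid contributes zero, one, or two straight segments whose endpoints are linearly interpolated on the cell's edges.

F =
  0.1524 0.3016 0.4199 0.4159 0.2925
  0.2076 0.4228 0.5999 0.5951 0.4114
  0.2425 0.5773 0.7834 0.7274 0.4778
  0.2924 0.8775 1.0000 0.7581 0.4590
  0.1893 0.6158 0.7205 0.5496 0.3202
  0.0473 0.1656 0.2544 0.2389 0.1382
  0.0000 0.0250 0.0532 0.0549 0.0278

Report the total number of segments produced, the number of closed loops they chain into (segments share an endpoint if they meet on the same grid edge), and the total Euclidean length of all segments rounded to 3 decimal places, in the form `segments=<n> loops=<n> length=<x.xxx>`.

segments=6 loops=1 length=5.475

cell (2,0): code 0100 → (2.702,1.000)–(3.000,0.847)
cell (2,1): code 1100 → (2.021,2.000)–(2.702,1.000)
cell (2,2): code 1000 → (3.000,2.876)–(2.021,2.000)
cell (3,0): code 0010 → (3.000,0.847)–(3.342,1.000)
cell (3,1): code 0011 → (3.342,1.000)–(3.758,2.000)
cell (3,2): code 0001 → (3.758,2.000)–(3.000,2.876)
total: 6 segments, chained into 1 closed loop(s), length Σ = 5.475488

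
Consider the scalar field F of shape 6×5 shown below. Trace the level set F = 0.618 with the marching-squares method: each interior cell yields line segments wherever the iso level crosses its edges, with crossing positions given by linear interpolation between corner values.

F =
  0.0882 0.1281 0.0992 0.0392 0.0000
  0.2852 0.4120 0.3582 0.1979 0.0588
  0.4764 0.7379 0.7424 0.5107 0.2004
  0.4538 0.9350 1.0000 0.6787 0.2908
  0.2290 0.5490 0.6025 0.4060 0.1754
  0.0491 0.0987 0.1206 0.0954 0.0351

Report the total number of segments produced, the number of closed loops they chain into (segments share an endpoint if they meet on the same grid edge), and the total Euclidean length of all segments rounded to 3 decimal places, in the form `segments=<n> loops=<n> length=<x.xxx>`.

cell (1,0): code 0100 → (1.632,1.000)–(2.000,0.541)
cell (1,1): code 1100 → (1.676,2.000)–(1.632,1.000)
cell (1,2): code 1000 → (2.000,2.537)–(1.676,2.000)
cell (2,0): code 0110 → (2.000,0.541)–(3.000,0.341)
cell (2,2): code 1101 → (2.639,3.000)–(2.000,2.537)
cell (2,3): code 1000 → (3.000,3.156)–(2.639,3.000)
cell (3,0): code 0010 → (3.000,0.341)–(3.821,1.000)
cell (3,1): code 0011 → (3.821,1.000)–(3.961,2.000)
cell (3,2): code 0011 → (3.961,2.000)–(3.223,3.000)
cell (3,3): code 0001 → (3.223,3.000)–(3.000,3.156)
total: 10 segments, chained into 1 closed loop(s), length Σ = 7.996035

segments=10 loops=1 length=7.996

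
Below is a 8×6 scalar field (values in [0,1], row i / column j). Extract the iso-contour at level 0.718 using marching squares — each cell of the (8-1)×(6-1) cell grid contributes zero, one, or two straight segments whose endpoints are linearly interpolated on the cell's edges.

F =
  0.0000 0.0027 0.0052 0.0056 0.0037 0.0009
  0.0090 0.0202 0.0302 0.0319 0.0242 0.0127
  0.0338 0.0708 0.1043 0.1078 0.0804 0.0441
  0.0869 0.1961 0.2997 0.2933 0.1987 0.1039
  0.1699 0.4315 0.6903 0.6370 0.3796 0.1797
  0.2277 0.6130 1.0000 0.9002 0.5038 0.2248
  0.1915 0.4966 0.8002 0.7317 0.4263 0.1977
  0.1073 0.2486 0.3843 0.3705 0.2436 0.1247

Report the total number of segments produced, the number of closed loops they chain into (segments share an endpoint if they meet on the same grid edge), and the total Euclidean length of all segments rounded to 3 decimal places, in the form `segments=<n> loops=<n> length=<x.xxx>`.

cell (4,1): code 0100 → (4.089,2.000)–(5.000,1.271)
cell (4,2): code 1100 → (4.308,3.000)–(4.089,2.000)
cell (4,3): code 1000 → (5.000,3.460)–(4.308,3.000)
cell (5,1): code 0110 → (5.000,1.271)–(6.000,1.729)
cell (5,3): code 1001 → (6.000,3.045)–(5.000,3.460)
cell (6,1): code 0010 → (6.000,1.729)–(6.198,2.000)
cell (6,2): code 0011 → (6.198,2.000)–(6.038,3.000)
cell (6,3): code 0001 → (6.038,3.000)–(6.000,3.045)
total: 8 segments, chained into 1 closed loop(s), length Σ = 6.609838

segments=8 loops=1 length=6.610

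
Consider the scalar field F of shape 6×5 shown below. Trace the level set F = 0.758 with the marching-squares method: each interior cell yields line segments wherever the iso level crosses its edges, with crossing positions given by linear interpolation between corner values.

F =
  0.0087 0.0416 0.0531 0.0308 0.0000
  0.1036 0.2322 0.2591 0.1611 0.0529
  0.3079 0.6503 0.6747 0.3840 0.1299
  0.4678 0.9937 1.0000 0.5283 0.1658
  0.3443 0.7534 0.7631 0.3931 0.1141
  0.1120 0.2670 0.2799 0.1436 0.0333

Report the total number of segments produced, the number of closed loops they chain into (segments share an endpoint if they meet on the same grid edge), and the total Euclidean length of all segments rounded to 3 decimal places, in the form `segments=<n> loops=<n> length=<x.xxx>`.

cell (2,0): code 0100 → (2.314,1.000)–(3.000,0.552)
cell (2,1): code 1100 → (2.256,2.000)–(2.314,1.000)
cell (2,2): code 1000 → (3.000,2.513)–(2.256,2.000)
cell (3,0): code 0010 → (3.000,0.552)–(3.981,1.000)
cell (3,1): code 0111 → (3.981,1.000)–(4.000,1.474)
cell (3,2): code 1001 → (4.000,2.014)–(3.000,2.513)
cell (4,1): code 0010 → (4.000,1.474)–(4.011,2.000)
cell (4,2): code 0001 → (4.011,2.000)–(4.000,2.014)
total: 8 segments, chained into 1 closed loop(s), length Σ = 5.939031

segments=8 loops=1 length=5.939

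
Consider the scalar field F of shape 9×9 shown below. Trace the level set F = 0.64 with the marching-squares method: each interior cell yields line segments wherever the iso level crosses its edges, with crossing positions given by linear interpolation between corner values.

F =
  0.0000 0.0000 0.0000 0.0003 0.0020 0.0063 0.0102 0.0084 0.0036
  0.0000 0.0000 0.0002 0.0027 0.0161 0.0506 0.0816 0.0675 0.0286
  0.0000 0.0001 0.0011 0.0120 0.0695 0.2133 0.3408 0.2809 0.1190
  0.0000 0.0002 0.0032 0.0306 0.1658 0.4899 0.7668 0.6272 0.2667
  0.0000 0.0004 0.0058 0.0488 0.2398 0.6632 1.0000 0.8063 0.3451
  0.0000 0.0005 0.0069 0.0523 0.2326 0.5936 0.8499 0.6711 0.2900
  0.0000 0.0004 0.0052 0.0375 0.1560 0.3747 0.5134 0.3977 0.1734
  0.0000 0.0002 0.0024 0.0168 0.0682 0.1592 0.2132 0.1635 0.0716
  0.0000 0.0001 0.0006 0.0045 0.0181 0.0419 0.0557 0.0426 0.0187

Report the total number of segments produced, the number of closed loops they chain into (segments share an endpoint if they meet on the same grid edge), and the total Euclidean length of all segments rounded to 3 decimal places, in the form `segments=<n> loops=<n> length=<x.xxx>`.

segments=12 loops=1 length=8.140

cell (2,5): code 0100 → (2.702,6.000)–(3.000,5.542)
cell (2,6): code 1000 → (3.000,6.908)–(2.702,6.000)
cell (3,4): code 0100 → (3.866,5.000)–(4.000,4.945)
cell (3,5): code 1110 → (3.000,5.542)–(3.866,5.000)
cell (3,6): code 1101 → (3.071,7.000)–(3.000,6.908)
cell (3,7): code 1000 → (4.000,7.361)–(3.071,7.000)
cell (4,4): code 0010 → (4.000,4.945)–(4.333,5.000)
cell (4,5): code 0111 → (4.333,5.000)–(5.000,5.181)
cell (4,7): code 1001 → (5.000,7.082)–(4.000,7.361)
cell (5,5): code 0010 → (5.000,5.181)–(5.624,6.000)
cell (5,6): code 0011 → (5.624,6.000)–(5.114,7.000)
cell (5,7): code 0001 → (5.114,7.000)–(5.000,7.082)
total: 12 segments, chained into 1 closed loop(s), length Σ = 8.139579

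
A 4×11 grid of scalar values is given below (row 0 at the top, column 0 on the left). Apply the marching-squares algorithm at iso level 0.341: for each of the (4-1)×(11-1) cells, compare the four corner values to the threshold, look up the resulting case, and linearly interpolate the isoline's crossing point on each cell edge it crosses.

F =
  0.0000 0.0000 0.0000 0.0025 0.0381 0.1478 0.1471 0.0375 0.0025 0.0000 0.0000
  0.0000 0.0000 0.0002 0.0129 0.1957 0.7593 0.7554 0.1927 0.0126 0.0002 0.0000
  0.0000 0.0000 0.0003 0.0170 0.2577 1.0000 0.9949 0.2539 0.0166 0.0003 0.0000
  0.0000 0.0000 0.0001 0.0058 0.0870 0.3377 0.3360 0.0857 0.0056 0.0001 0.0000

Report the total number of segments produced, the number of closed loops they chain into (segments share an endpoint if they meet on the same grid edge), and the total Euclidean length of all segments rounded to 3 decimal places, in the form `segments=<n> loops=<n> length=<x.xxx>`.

cell (0,4): code 0100 → (0.316,5.000)–(1.000,4.258)
cell (0,5): code 1100 → (0.319,6.000)–(0.316,5.000)
cell (0,6): code 1000 → (1.000,6.736)–(0.319,6.000)
cell (1,4): code 0110 → (1.000,4.258)–(2.000,4.112)
cell (1,6): code 1001 → (2.000,6.882)–(1.000,6.736)
cell (2,4): code 0010 → (2.000,4.112)–(2.995,5.000)
cell (2,5): code 0011 → (2.995,5.000)–(2.992,6.000)
cell (2,6): code 0001 → (2.992,6.000)–(2.000,6.882)
total: 8 segments, chained into 1 closed loop(s), length Σ = 8.695227

segments=8 loops=1 length=8.695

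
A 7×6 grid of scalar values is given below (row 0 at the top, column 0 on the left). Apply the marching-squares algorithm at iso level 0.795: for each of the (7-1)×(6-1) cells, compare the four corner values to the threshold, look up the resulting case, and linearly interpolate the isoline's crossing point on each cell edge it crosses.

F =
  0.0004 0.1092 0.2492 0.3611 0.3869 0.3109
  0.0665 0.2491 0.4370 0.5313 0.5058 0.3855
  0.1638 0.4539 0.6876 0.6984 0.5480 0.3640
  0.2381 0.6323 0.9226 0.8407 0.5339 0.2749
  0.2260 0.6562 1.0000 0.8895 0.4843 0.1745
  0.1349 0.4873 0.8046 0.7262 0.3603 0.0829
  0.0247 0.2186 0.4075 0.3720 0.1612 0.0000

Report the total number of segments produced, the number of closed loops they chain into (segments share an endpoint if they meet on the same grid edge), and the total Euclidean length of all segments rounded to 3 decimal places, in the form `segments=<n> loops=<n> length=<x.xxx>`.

cell (2,1): code 0100 → (2.457,2.000)–(3.000,1.560)
cell (2,2): code 1100 → (2.679,3.000)–(2.457,2.000)
cell (2,3): code 1000 → (3.000,3.149)–(2.679,3.000)
cell (3,1): code 0110 → (3.000,1.560)–(4.000,1.404)
cell (3,3): code 1001 → (4.000,3.233)–(3.000,3.149)
cell (4,1): code 0110 → (4.000,1.404)–(5.000,1.970)
cell (4,2): code 1011 → (5.000,2.122)–(4.579,3.000)
cell (4,3): code 0001 → (4.579,3.000)–(4.000,3.233)
cell (5,1): code 0010 → (5.000,1.970)–(5.024,2.000)
cell (5,2): code 0001 → (5.024,2.000)–(5.000,2.122)
total: 10 segments, chained into 1 closed loop(s), length Σ = 7.002646

segments=10 loops=1 length=7.003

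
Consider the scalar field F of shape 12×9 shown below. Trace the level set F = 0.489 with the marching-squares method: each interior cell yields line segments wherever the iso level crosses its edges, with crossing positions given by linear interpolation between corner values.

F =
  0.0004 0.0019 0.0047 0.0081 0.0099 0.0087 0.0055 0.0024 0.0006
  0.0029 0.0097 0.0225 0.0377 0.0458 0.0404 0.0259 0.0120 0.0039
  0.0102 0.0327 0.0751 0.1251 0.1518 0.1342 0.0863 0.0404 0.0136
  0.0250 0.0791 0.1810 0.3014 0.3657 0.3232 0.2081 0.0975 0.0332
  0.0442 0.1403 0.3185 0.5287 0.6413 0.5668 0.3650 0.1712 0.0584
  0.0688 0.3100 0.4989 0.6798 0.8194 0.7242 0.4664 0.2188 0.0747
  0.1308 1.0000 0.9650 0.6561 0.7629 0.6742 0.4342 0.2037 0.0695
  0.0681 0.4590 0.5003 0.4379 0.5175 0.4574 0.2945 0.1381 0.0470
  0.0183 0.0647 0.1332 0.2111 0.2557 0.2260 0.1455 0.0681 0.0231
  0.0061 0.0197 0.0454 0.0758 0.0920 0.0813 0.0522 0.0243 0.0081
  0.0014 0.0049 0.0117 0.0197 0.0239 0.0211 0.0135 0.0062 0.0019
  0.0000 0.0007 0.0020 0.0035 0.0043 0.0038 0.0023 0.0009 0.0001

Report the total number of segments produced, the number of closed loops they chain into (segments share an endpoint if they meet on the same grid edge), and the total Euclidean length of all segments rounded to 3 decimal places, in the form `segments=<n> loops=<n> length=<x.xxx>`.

cell (3,2): code 0100 → (3.825,3.000)–(4.000,2.811)
cell (3,3): code 1100 → (3.447,4.000)–(3.825,3.000)
cell (3,4): code 1100 → (3.681,5.000)–(3.447,4.000)
cell (3,5): code 1000 → (4.000,5.386)–(3.681,5.000)
cell (4,1): code 0100 → (4.945,2.000)–(5.000,1.948)
cell (4,2): code 1110 → (4.000,2.811)–(4.945,2.000)
cell (4,5): code 1001 → (5.000,5.912)–(4.000,5.386)
cell (5,0): code 0100 → (5.259,1.000)–(6.000,0.412)
cell (5,1): code 1110 → (5.000,1.948)–(5.259,1.000)
cell (5,5): code 1001 → (6.000,5.772)–(5.000,5.912)
cell (6,0): code 0010 → (6.000,0.412)–(6.945,1.000)
cell (6,1): code 0111 → (6.945,1.000)–(7.000,1.726)
cell (6,2): code 1011 → (7.000,2.181)–(6.766,3.000)
cell (6,3): code 0111 → (6.766,3.000)–(7.000,3.642)
cell (6,4): code 1011 → (7.000,4.474)–(6.854,5.000)
cell (6,5): code 0001 → (6.854,5.000)–(6.000,5.772)
cell (7,1): code 0010 → (7.000,1.726)–(7.031,2.000)
cell (7,2): code 0001 → (7.031,2.000)–(7.000,2.181)
cell (7,3): code 0010 → (7.000,3.642)–(7.109,4.000)
cell (7,4): code 0001 → (7.109,4.000)–(7.000,4.474)
total: 20 segments, chained into 1 closed loop(s), length Σ = 14.635986

segments=20 loops=1 length=14.636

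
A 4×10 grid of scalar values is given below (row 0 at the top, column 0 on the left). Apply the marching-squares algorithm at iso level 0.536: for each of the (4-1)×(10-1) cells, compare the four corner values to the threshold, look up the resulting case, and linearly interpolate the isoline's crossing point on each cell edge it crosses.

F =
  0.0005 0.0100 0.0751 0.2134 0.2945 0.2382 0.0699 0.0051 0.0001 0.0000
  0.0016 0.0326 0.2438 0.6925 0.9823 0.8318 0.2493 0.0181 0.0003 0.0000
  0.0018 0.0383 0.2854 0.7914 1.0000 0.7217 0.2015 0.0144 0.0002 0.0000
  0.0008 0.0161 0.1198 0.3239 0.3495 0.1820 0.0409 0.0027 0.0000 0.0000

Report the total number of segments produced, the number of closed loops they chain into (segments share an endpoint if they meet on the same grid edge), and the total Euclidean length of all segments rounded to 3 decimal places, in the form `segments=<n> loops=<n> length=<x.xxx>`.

segments=10 loops=1 length=8.594

cell (0,2): code 0100 → (0.673,3.000)–(1.000,2.651)
cell (0,3): code 1100 → (0.351,4.000)–(0.673,3.000)
cell (0,4): code 1100 → (0.502,5.000)–(0.351,4.000)
cell (0,5): code 1000 → (1.000,5.508)–(0.502,5.000)
cell (1,2): code 0110 → (1.000,2.651)–(2.000,2.495)
cell (1,5): code 1001 → (2.000,5.357)–(1.000,5.508)
cell (2,2): code 0010 → (2.000,2.495)–(2.546,3.000)
cell (2,3): code 0011 → (2.546,3.000)–(2.713,4.000)
cell (2,4): code 0011 → (2.713,4.000)–(2.344,5.000)
cell (2,5): code 0001 → (2.344,5.000)–(2.000,5.357)
total: 10 segments, chained into 1 closed loop(s), length Σ = 8.594064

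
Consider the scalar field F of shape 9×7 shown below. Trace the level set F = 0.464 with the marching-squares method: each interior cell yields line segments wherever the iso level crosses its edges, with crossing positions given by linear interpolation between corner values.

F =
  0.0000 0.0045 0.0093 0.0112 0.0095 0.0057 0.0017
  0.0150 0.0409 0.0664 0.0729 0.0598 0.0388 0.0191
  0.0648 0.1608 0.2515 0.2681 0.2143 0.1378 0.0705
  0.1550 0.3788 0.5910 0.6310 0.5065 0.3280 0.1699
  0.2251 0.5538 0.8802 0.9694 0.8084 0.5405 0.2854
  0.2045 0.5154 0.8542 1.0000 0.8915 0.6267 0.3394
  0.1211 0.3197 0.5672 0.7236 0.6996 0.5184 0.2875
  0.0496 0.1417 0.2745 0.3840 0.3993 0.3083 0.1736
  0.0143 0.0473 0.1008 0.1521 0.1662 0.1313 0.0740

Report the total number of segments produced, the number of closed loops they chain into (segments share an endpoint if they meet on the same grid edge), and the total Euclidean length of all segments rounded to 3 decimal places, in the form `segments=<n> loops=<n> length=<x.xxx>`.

cell (2,1): code 0100 → (2.626,2.000)–(3.000,1.402)
cell (2,2): code 1100 → (2.540,3.000)–(2.626,2.000)
cell (2,3): code 1100 → (2.855,4.000)–(2.540,3.000)
cell (2,4): code 1000 → (3.000,4.238)–(2.855,4.000)
cell (3,0): code 0100 → (3.487,1.000)–(4.000,0.727)
cell (3,1): code 1110 → (3.000,1.402)–(3.487,1.000)
cell (3,4): code 1101 → (3.640,5.000)–(3.000,4.238)
cell (3,5): code 1000 → (4.000,5.300)–(3.640,5.000)
cell (4,0): code 0110 → (4.000,0.727)–(5.000,0.835)
cell (4,5): code 1001 → (5.000,5.566)–(4.000,5.300)
cell (5,0): code 0010 → (5.000,0.835)–(5.263,1.000)
cell (5,1): code 0111 → (5.263,1.000)–(6.000,1.583)
cell (5,5): code 1001 → (6.000,5.236)–(5.000,5.566)
cell (6,1): code 0010 → (6.000,1.583)–(6.353,2.000)
cell (6,2): code 0011 → (6.353,2.000)–(6.764,3.000)
cell (6,3): code 0011 → (6.764,3.000)–(6.785,4.000)
cell (6,4): code 0011 → (6.785,4.000)–(6.259,5.000)
cell (6,5): code 0001 → (6.259,5.000)–(6.000,5.236)
total: 18 segments, chained into 1 closed loop(s), length Σ = 14.164671

segments=18 loops=1 length=14.165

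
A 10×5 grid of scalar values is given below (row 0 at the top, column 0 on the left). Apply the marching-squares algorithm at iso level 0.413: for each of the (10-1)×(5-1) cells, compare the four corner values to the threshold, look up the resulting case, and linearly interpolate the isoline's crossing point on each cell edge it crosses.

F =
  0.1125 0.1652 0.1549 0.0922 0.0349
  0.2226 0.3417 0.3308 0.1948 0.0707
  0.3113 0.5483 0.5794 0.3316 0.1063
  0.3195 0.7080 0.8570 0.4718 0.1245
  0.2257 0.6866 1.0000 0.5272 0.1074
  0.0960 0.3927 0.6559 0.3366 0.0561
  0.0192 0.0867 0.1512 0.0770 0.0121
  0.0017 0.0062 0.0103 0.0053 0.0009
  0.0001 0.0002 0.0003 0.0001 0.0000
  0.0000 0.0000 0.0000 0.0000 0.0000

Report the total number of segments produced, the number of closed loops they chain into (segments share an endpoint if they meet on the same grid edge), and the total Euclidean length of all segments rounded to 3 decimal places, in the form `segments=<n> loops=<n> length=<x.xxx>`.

segments=14 loops=1 length=11.246

cell (1,0): code 0100 → (1.345,1.000)–(2.000,0.429)
cell (1,1): code 1100 → (1.331,2.000)–(1.345,1.000)
cell (1,2): code 1000 → (2.000,2.672)–(1.331,2.000)
cell (2,0): code 0110 → (2.000,0.429)–(3.000,0.241)
cell (2,2): code 1101 → (2.581,3.000)–(2.000,2.672)
cell (2,3): code 1000 → (3.000,3.169)–(2.581,3.000)
cell (3,0): code 0110 → (3.000,0.241)–(4.000,0.406)
cell (3,3): code 1001 → (4.000,3.272)–(3.000,3.169)
cell (4,0): code 0010 → (4.000,0.406)–(4.931,1.000)
cell (4,1): code 0111 → (4.931,1.000)–(5.000,1.077)
cell (4,2): code 1011 → (5.000,2.761)–(4.599,3.000)
cell (4,3): code 0001 → (4.599,3.000)–(4.000,3.272)
cell (5,1): code 0010 → (5.000,1.077)–(5.481,2.000)
cell (5,2): code 0001 → (5.481,2.000)–(5.000,2.761)
total: 14 segments, chained into 1 closed loop(s), length Σ = 11.246375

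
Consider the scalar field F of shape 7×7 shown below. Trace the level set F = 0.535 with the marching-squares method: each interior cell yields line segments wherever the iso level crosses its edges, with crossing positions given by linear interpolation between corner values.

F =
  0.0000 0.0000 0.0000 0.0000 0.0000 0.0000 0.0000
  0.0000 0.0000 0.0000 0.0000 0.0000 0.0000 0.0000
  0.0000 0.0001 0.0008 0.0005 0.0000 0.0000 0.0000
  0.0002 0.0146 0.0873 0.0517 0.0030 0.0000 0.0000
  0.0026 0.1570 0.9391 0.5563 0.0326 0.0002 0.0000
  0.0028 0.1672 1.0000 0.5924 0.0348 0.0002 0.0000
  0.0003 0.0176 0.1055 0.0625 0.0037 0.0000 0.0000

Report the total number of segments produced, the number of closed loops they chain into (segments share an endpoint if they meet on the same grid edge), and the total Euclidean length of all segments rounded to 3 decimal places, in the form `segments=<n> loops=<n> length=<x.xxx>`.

cell (3,1): code 0100 → (3.526,2.000)–(4.000,1.483)
cell (3,2): code 1100 → (3.958,3.000)–(3.526,2.000)
cell (3,3): code 1000 → (4.000,3.041)–(3.958,3.000)
cell (4,1): code 0110 → (4.000,1.483)–(5.000,1.442)
cell (4,3): code 1001 → (5.000,3.103)–(4.000,3.041)
cell (5,1): code 0010 → (5.000,1.442)–(5.520,2.000)
cell (5,2): code 0011 → (5.520,2.000)–(5.108,3.000)
cell (5,3): code 0001 → (5.108,3.000)–(5.000,3.103)
total: 8 segments, chained into 1 closed loop(s), length Σ = 5.845957

segments=8 loops=1 length=5.846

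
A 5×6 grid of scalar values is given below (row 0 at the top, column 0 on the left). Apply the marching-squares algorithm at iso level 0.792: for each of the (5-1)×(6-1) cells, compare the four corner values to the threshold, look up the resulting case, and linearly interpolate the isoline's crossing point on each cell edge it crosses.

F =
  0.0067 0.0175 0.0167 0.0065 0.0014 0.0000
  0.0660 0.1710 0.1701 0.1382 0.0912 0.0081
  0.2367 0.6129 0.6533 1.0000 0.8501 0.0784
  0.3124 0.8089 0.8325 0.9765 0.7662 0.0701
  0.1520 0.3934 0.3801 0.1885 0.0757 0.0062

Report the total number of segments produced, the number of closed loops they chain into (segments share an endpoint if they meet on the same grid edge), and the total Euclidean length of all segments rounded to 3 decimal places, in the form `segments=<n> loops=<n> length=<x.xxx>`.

cell (1,2): code 0100 → (1.759,3.000)–(2.000,2.400)
cell (1,3): code 1100 → (1.923,4.000)–(1.759,3.000)
cell (1,4): code 1000 → (2.000,4.075)–(1.923,4.000)
cell (2,0): code 0100 → (2.914,1.000)–(3.000,0.966)
cell (2,1): code 1100 → (2.774,2.000)–(2.914,1.000)
cell (2,2): code 1110 → (2.000,2.400)–(2.774,2.000)
cell (2,3): code 1011 → (3.000,3.877)–(2.692,4.000)
cell (2,4): code 0001 → (2.692,4.000)–(2.000,4.075)
cell (3,0): code 0010 → (3.000,0.966)–(3.041,1.000)
cell (3,1): code 0011 → (3.041,1.000)–(3.090,2.000)
cell (3,2): code 0011 → (3.090,2.000)–(3.234,3.000)
cell (3,3): code 0001 → (3.234,3.000)–(3.000,3.877)
total: 12 segments, chained into 1 closed loop(s), length Σ = 7.741534

segments=12 loops=1 length=7.742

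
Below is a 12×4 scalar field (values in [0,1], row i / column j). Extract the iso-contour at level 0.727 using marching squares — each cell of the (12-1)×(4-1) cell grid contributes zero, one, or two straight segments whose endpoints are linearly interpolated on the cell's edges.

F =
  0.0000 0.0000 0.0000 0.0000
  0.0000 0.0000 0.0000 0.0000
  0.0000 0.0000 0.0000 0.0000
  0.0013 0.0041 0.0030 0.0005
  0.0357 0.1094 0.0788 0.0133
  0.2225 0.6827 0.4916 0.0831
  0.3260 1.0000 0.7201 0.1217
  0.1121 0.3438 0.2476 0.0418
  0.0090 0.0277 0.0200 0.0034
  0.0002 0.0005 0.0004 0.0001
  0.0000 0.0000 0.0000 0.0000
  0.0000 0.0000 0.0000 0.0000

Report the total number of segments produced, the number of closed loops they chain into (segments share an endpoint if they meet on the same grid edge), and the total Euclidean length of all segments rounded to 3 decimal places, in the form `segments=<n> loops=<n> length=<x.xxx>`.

cell (5,0): code 0100 → (5.140,1.000)–(6.000,0.595)
cell (5,1): code 1000 → (6.000,1.975)–(5.140,1.000)
cell (6,0): code 0010 → (6.000,0.595)–(6.416,1.000)
cell (6,1): code 0001 → (6.416,1.000)–(6.000,1.975)
total: 4 segments, chained into 1 closed loop(s), length Σ = 3.892572

segments=4 loops=1 length=3.893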